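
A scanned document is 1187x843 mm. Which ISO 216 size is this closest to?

A0 (841 × 1189 mm)

Aspect ratio 1187/843 ≈ 1.408 — close to the ISO √2 ≈ 1.414.
In the A-series (A0 area = 1 m²): A0 = 841 × 1189 mm.
Off by 4 mm total — nearest standard size.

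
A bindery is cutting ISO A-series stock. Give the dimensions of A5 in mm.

148 × 210 mm

A0 = 841 × 1189 mm (A0 has area 1 m², aspect 1:√2).
A1: ⌊1189/2⌋ × 841 = 594 × 841 mm
A2: ⌊841/2⌋ × 594 = 420 × 594 mm
A3: ⌊594/2⌋ × 420 = 297 × 420 mm
A4: ⌊420/2⌋ × 297 = 210 × 297 mm
A5: ⌊297/2⌋ × 210 = 148 × 210 mm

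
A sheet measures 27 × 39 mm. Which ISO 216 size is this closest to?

Aspect ratio 39/27 ≈ 1.444 (ISO target is √2 ≈ 1.414).
In the C-series (envelope sizes, between A and B): C10 = 28 × 40 mm.
Off by 2 mm total — nearest standard size.

C10 (28 × 40 mm)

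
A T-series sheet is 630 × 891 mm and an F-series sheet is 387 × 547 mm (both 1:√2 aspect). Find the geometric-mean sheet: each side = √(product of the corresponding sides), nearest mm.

494 × 698 mm

Short side: √(630 · 387) = √243810 ≈ 493.8 → 494 mm
Long side: √(891 · 547) = √487377 ≈ 698.1 → 698 mm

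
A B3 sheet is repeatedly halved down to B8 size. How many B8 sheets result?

32

B3 = 353 × 500 mm; B8 = 62 × 88 mm.
Each halving step doubles the count; 5 steps from B3 to B8.
2^5 = 32.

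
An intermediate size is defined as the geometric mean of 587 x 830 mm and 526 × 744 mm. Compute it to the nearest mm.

Short side: √(587 · 526) = √308762 ≈ 555.7 → 556 mm
Long side: √(830 · 744) = √617520 ≈ 785.8 → 786 mm

556 × 786 mm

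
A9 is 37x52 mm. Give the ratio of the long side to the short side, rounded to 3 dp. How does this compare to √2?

1.405

52 / 37 = 1.405
ISO 216 targets √2 ≈ 1.414; the -0.009 deviation is from mm rounding.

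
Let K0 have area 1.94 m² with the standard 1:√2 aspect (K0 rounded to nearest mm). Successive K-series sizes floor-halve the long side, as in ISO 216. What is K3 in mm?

Let K0's short side be w mm. w · w√2 = 1.94 m² = 1,940,000 mm², so w ≈ 1171.2 mm and w√2 ≈ 1656.4 mm → K0 = 1171 × 1656 mm.
K1: ⌊1656/2⌋ × 1171 = 828 × 1171 mm
K2: ⌊1171/2⌋ × 828 = 585 × 828 mm
K3: ⌊828/2⌋ × 585 = 414 × 585 mm

414 × 585 mm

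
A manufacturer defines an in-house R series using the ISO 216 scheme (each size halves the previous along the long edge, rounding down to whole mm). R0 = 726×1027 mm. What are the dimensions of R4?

181 × 256 mm

R1: ⌊1027/2⌋ × 726 = 513 × 726 mm
R2: ⌊726/2⌋ × 513 = 363 × 513 mm
R3: ⌊513/2⌋ × 363 = 256 × 363 mm
R4: ⌊363/2⌋ × 256 = 181 × 256 mm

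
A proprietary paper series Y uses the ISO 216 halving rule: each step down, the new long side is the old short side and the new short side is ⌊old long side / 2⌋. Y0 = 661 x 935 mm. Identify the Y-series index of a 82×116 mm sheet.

Y6

Y0: 661 × 935 mm
Y1: 467 × 661 mm
Y2: 330 × 467 mm
Y3: 233 × 330 mm
Y4: 165 × 233 mm
Y5: 116 × 165 mm
Y6: 82 × 116 mm
Y7: 58 × 82 mm
→ matches Y6.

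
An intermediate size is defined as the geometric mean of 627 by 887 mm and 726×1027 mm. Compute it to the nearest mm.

675 × 954 mm

Short side: √(627 · 726) = √455202 ≈ 674.7 → 675 mm
Long side: √(887 · 1027) = √910949 ≈ 954.4 → 954 mm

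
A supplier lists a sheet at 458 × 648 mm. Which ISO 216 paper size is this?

Aspect ratio 648/458 ≈ 1.415 — close to the ISO √2 ≈ 1.414.
In the C-series (envelope sizes, between A and B): C2 = 458 × 648 mm.

C2 (458 × 648 mm)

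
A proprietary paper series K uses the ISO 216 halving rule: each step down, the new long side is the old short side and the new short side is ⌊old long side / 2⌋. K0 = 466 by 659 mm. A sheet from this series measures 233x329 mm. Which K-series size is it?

K0: 466 × 659 mm
K1: 329 × 466 mm
K2: 233 × 329 mm
K3: 164 × 233 mm
→ matches K2.

K2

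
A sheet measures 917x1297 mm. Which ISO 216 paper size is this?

Aspect ratio 1297/917 ≈ 1.414 — close to the ISO √2 ≈ 1.414.
In the C-series (envelope sizes, between A and B): C0 = 917 × 1297 mm.

C0 (917 × 1297 mm)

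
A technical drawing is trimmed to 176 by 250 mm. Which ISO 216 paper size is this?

Aspect ratio 250/176 ≈ 1.420 — close to the ISO √2 ≈ 1.414.
In the B-series (B0 = 1000 × 1414 mm): B5 = 176 × 250 mm.

B5 (176 × 250 mm)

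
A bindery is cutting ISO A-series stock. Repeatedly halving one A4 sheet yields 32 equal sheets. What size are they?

A9

32 = 2^5, so 5 halving steps.
A4 → A5 → … → A9 after 5 steps.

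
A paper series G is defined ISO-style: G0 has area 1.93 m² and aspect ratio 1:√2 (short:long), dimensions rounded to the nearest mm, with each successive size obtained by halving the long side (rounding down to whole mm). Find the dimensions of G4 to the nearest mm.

292 × 413 mm

Let G0's short side be w mm. w · w√2 = 1.93 m² = 1,930,000 mm², so w ≈ 1168.2 mm and w√2 ≈ 1652.1 mm → G0 = 1168 × 1652 mm.
G1: ⌊1652/2⌋ × 1168 = 826 × 1168 mm
G2: ⌊1168/2⌋ × 826 = 584 × 826 mm
G3: ⌊826/2⌋ × 584 = 413 × 584 mm
G4: ⌊584/2⌋ × 413 = 292 × 413 mm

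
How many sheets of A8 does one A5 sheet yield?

8

A5 = 148 × 210 mm; A8 = 52 × 74 mm.
Each halving step doubles the count; 3 steps from A5 to A8.
2^3 = 8.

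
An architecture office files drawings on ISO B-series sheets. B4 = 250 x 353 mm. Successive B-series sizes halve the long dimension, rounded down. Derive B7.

88 × 125 mm

B5: ⌊353/2⌋ × 250 = 176 × 250 mm
B6: ⌊250/2⌋ × 176 = 125 × 176 mm
B7: ⌊176/2⌋ × 125 = 88 × 125 mm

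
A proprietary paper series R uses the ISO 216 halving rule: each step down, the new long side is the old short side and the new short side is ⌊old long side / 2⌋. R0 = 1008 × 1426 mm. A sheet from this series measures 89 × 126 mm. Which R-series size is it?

R0: 1008 × 1426 mm
R1: 713 × 1008 mm
R2: 504 × 713 mm
R3: 356 × 504 mm
R4: 252 × 356 mm
R5: 178 × 252 mm
R6: 126 × 178 mm
R7: 89 × 126 mm
R8: 63 × 89 mm
→ matches R7.

R7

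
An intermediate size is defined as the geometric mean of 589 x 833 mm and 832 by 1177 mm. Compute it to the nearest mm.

700 × 990 mm

Short side: √(589 · 832) = √490048 ≈ 700.0 → 700 mm
Long side: √(833 · 1177) = √980441 ≈ 990.2 → 990 mm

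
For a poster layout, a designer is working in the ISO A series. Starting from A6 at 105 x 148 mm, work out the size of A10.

26 × 37 mm

A7: ⌊148/2⌋ × 105 = 74 × 105 mm
A8: ⌊105/2⌋ × 74 = 52 × 74 mm
A9: ⌊74/2⌋ × 52 = 37 × 52 mm
A10: ⌊52/2⌋ × 37 = 26 × 37 mm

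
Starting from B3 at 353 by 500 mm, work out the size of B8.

B4: ⌊500/2⌋ × 353 = 250 × 353 mm
B5: ⌊353/2⌋ × 250 = 176 × 250 mm
B6: ⌊250/2⌋ × 176 = 125 × 176 mm
B7: ⌊176/2⌋ × 125 = 88 × 125 mm
B8: ⌊125/2⌋ × 88 = 62 × 88 mm

62 × 88 mm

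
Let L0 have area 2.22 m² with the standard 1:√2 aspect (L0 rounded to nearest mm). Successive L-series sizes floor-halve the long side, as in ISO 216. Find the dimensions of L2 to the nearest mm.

Let L0's short side be w mm. w · w√2 = 2.22 m² = 2,220,000 mm², so w ≈ 1252.9 mm and w√2 ≈ 1771.9 mm → L0 = 1253 × 1772 mm.
L1: ⌊1772/2⌋ × 1253 = 886 × 1253 mm
L2: ⌊1253/2⌋ × 886 = 626 × 886 mm

626 × 886 mm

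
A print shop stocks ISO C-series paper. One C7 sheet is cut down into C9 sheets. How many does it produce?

4

Each ISO step halves the sheet: 1 × C7 → 2 × C8 → 4 × C9
From C7 to C9 is 2 halving steps: 2^2 = 4.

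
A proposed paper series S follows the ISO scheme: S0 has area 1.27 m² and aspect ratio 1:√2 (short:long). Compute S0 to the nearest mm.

Let the short side be w mm. Then w · w√2 = 1.27 m² = 1,270,000 mm².
w² = 1,270,000/√2, so w ≈ 947.6 mm; long side = w√2 ≈ 1340.2 mm.

948 × 1340 mm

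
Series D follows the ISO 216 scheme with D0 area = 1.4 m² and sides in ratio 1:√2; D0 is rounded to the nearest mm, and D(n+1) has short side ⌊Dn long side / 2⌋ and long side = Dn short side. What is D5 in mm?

175 × 248 mm

Let D0's short side be w mm. w · w√2 = 1.4 m² = 1,400,000 mm², so w ≈ 995.0 mm and w√2 ≈ 1407.1 mm → D0 = 995 × 1407 mm.
D1: ⌊1407/2⌋ × 995 = 703 × 995 mm
D2: ⌊995/2⌋ × 703 = 497 × 703 mm
D3: ⌊703/2⌋ × 497 = 351 × 497 mm
D4: ⌊497/2⌋ × 351 = 248 × 351 mm
D5: ⌊351/2⌋ × 248 = 175 × 248 mm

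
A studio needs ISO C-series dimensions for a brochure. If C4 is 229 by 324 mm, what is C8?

57 × 81 mm

C5: ⌊324/2⌋ × 229 = 162 × 229 mm
C6: ⌊229/2⌋ × 162 = 114 × 162 mm
C7: ⌊162/2⌋ × 114 = 81 × 114 mm
C8: ⌊114/2⌋ × 81 = 57 × 81 mm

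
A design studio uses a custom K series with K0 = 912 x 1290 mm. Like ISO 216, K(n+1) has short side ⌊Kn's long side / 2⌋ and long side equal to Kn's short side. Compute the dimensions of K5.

K1: ⌊1290/2⌋ × 912 = 645 × 912 mm
K2: ⌊912/2⌋ × 645 = 456 × 645 mm
K3: ⌊645/2⌋ × 456 = 322 × 456 mm
K4: ⌊456/2⌋ × 322 = 228 × 322 mm
K5: ⌊322/2⌋ × 228 = 161 × 228 mm

161 × 228 mm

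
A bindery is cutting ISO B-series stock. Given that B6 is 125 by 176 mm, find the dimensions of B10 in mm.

31 × 44 mm

B7: ⌊176/2⌋ × 125 = 88 × 125 mm
B8: ⌊125/2⌋ × 88 = 62 × 88 mm
B9: ⌊88/2⌋ × 62 = 44 × 62 mm
B10: ⌊62/2⌋ × 44 = 31 × 44 mm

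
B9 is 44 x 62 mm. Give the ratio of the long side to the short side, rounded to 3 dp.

1.409

62 / 44 = 1.409
ISO 216 targets √2 ≈ 1.414; the -0.005 deviation is from mm rounding.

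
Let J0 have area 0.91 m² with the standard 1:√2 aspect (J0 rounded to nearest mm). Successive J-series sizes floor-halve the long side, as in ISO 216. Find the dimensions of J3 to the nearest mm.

Let J0's short side be w mm. w · w√2 = 0.91 m² = 910,000 mm², so w ≈ 802.2 mm and w√2 ≈ 1134.4 mm → J0 = 802 × 1134 mm.
J1: ⌊1134/2⌋ × 802 = 567 × 802 mm
J2: ⌊802/2⌋ × 567 = 401 × 567 mm
J3: ⌊567/2⌋ × 401 = 283 × 401 mm

283 × 401 mm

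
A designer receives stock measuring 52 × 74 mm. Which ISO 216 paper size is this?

Aspect ratio 74/52 ≈ 1.423 — close to the ISO √2 ≈ 1.414.
In the A-series (A0 area = 1 m²): A8 = 52 × 74 mm.

A8 (52 × 74 mm)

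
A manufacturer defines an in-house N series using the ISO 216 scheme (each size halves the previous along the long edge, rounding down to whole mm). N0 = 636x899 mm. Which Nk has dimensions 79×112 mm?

N0: 636 × 899 mm
N1: 449 × 636 mm
N2: 318 × 449 mm
N3: 224 × 318 mm
N4: 159 × 224 mm
N5: 112 × 159 mm
N6: 79 × 112 mm
N7: 56 × 79 mm
→ matches N6.

N6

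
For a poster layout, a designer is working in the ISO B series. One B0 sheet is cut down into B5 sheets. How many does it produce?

B0 = 1000 × 1414 mm; B5 = 176 × 250 mm.
Each halving step doubles the count; 5 steps from B0 to B5.
2^5 = 32.

32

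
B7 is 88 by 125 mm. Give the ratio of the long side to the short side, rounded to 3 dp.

1.420

125 / 88 = 1.420
ISO 216 targets √2 ≈ 1.414; the +0.006 deviation is from mm rounding.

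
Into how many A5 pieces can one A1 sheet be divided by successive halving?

16

Each ISO step halves the sheet: 1 × A1 → 2 × A2 → 4 × A3 → 8 × A4 → …
From A1 to A5 is 4 halving steps: 2^4 = 16.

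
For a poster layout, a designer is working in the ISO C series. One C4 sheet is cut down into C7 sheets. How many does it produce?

8

Each ISO step halves the sheet: 1 × C4 → 2 × C5 → 4 × C6 → 8 × C7
From C4 to C7 is 3 halving steps: 2^3 = 8.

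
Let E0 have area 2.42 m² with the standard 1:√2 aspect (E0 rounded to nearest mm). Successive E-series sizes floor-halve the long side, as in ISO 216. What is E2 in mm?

Let E0's short side be w mm. w · w√2 = 2.42 m² = 2,420,000 mm², so w ≈ 1308.1 mm and w√2 ≈ 1850.0 mm → E0 = 1308 × 1850 mm.
E1: ⌊1850/2⌋ × 1308 = 925 × 1308 mm
E2: ⌊1308/2⌋ × 925 = 654 × 925 mm

654 × 925 mm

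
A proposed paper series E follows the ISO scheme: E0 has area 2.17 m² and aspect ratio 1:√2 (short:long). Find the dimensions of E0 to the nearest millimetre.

Let the short side be w mm. Then w · w√2 = 2.17 m² = 2,170,000 mm².
w² = 2,170,000/√2, so w ≈ 1238.7 mm; long side = w√2 ≈ 1751.8 mm.

1239 × 1752 mm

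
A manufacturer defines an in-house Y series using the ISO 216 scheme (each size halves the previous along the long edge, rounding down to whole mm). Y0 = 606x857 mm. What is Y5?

Y1 = 428 × 606 mm (from Y0 by 1 halving).
Y2: ⌊606/2⌋ × 428 = 303 × 428 mm
Y3: ⌊428/2⌋ × 303 = 214 × 303 mm
Y4: ⌊303/2⌋ × 214 = 151 × 214 mm
Y5: ⌊214/2⌋ × 151 = 107 × 151 mm

107 × 151 mm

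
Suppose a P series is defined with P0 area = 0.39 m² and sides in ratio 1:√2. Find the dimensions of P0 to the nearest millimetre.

Let the short side be w mm. Then w · w√2 = 0.39 m² = 390,000 mm².
w² = 390,000/√2, so w ≈ 525.1 mm; long side = w√2 ≈ 742.7 mm.

525 × 743 mm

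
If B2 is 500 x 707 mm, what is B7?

B3: ⌊707/2⌋ × 500 = 353 × 500 mm
B4: ⌊500/2⌋ × 353 = 250 × 353 mm
B5: ⌊353/2⌋ × 250 = 176 × 250 mm
B6: ⌊250/2⌋ × 176 = 125 × 176 mm
B7: ⌊176/2⌋ × 125 = 88 × 125 mm

88 × 125 mm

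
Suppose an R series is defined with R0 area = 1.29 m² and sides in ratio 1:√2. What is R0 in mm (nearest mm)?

955 × 1351 mm

Let the short side be w mm. Then w · w√2 = 1.29 m² = 1,290,000 mm².
w² = 1,290,000/√2, so w ≈ 955.1 mm; long side = w√2 ≈ 1350.7 mm.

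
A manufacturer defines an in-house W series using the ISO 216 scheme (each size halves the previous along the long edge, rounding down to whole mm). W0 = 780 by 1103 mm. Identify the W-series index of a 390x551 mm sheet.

W0: 780 × 1103 mm
W1: 551 × 780 mm
W2: 390 × 551 mm
W3: 275 × 390 mm
→ matches W2.

W2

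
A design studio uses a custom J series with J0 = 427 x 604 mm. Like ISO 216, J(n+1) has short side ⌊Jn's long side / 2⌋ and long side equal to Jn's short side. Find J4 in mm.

J1: ⌊604/2⌋ × 427 = 302 × 427 mm
J2: ⌊427/2⌋ × 302 = 213 × 302 mm
J3: ⌊302/2⌋ × 213 = 151 × 213 mm
J4: ⌊213/2⌋ × 151 = 106 × 151 mm

106 × 151 mm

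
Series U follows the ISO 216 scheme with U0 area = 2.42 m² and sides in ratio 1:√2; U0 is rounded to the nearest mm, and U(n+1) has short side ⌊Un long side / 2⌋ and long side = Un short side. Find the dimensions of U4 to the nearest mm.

327 × 462 mm

Let U0's short side be w mm. w · w√2 = 2.42 m² = 2,420,000 mm², so w ≈ 1308.1 mm and w√2 ≈ 1850.0 mm → U0 = 1308 × 1850 mm.
U1: ⌊1850/2⌋ × 1308 = 925 × 1308 mm
U2: ⌊1308/2⌋ × 925 = 654 × 925 mm
U3: ⌊925/2⌋ × 654 = 462 × 654 mm
U4: ⌊654/2⌋ × 462 = 327 × 462 mm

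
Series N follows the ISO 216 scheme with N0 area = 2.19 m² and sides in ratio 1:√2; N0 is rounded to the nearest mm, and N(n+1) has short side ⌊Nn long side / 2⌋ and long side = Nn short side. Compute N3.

440 × 622 mm

Let N0's short side be w mm. w · w√2 = 2.19 m² = 2,190,000 mm², so w ≈ 1244.4 mm and w√2 ≈ 1759.9 mm → N0 = 1244 × 1760 mm.
N1: ⌊1760/2⌋ × 1244 = 880 × 1244 mm
N2: ⌊1244/2⌋ × 880 = 622 × 880 mm
N3: ⌊880/2⌋ × 622 = 440 × 622 mm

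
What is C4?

C0 = 917 × 1297 mm (C0 is the geometric mean of A0 and B0, aspect 1:√2).
C1: ⌊1297/2⌋ × 917 = 648 × 917 mm
C2: ⌊917/2⌋ × 648 = 458 × 648 mm
C3: ⌊648/2⌋ × 458 = 324 × 458 mm
C4: ⌊458/2⌋ × 324 = 229 × 324 mm

229 × 324 mm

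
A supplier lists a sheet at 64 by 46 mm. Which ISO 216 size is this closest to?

Aspect ratio 64/46 ≈ 1.391 (ISO target is √2 ≈ 1.414).
In the B-series (B0 = 1000 × 1414 mm): B9 = 44 × 62 mm.
Off by 4 mm total — nearest standard size.

B9 (44 × 62 mm)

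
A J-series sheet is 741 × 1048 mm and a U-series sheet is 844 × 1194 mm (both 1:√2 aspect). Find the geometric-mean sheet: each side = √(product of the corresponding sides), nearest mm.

Short side: √(741 · 844) = √625404 ≈ 790.8 → 791 mm
Long side: √(1048 · 1194) = √1251312 ≈ 1118.6 → 1119 mm

791 × 1119 mm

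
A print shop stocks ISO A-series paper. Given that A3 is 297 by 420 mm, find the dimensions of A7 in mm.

74 × 105 mm

A4: ⌊420/2⌋ × 297 = 210 × 297 mm
A5: ⌊297/2⌋ × 210 = 148 × 210 mm
A6: ⌊210/2⌋ × 148 = 105 × 148 mm
A7: ⌊148/2⌋ × 105 = 74 × 105 mm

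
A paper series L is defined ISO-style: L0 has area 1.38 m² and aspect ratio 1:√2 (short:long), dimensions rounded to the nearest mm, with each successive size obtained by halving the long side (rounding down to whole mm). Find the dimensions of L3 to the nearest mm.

349 × 494 mm

Let L0's short side be w mm. w · w√2 = 1.38 m² = 1,380,000 mm², so w ≈ 987.8 mm and w√2 ≈ 1397.0 mm → L0 = 988 × 1397 mm.
L1: ⌊1397/2⌋ × 988 = 698 × 988 mm
L2: ⌊988/2⌋ × 698 = 494 × 698 mm
L3: ⌊698/2⌋ × 494 = 349 × 494 mm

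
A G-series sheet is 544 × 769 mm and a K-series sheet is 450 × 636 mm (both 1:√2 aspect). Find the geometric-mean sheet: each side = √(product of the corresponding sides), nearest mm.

495 × 699 mm

Short side: √(544 · 450) = √244800 ≈ 494.8 → 495 mm
Long side: √(769 · 636) = √489084 ≈ 699.3 → 699 mm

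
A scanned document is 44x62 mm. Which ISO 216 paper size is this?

B9 (44 × 62 mm)

Aspect ratio 62/44 ≈ 1.409 — close to the ISO √2 ≈ 1.414.
In the B-series (B0 = 1000 × 1414 mm): B9 = 44 × 62 mm.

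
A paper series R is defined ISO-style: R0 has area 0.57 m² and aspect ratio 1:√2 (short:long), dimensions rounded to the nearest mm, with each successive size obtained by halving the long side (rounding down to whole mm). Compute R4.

Let R0's short side be w mm. w · w√2 = 0.57 m² = 570,000 mm², so w ≈ 634.9 mm and w√2 ≈ 897.8 mm → R0 = 635 × 898 mm.
R1: ⌊898/2⌋ × 635 = 449 × 635 mm
R2: ⌊635/2⌋ × 449 = 317 × 449 mm
R3: ⌊449/2⌋ × 317 = 224 × 317 mm
R4: ⌊317/2⌋ × 224 = 158 × 224 mm

158 × 224 mm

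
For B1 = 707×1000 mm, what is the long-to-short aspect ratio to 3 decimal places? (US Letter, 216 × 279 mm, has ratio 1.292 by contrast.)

1.414

1000 / 707 = 1.414
Matches √2 ≈ 1.414 — the ISO 216 defining ratio.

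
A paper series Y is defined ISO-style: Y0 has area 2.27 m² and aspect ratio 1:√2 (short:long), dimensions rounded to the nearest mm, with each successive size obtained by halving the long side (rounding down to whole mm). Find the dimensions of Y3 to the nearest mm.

448 × 633 mm

Let Y0's short side be w mm. w · w√2 = 2.27 m² = 2,270,000 mm², so w ≈ 1266.9 mm and w√2 ≈ 1791.7 mm → Y0 = 1267 × 1792 mm.
Y1: ⌊1792/2⌋ × 1267 = 896 × 1267 mm
Y2: ⌊1267/2⌋ × 896 = 633 × 896 mm
Y3: ⌊896/2⌋ × 633 = 448 × 633 mm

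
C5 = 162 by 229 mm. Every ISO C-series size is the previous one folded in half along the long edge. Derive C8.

C6: ⌊229/2⌋ × 162 = 114 × 162 mm
C7: ⌊162/2⌋ × 114 = 81 × 114 mm
C8: ⌊114/2⌋ × 81 = 57 × 81 mm

57 × 81 mm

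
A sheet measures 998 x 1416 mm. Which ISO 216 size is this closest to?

B0 (1000 × 1414 mm)

Aspect ratio 1416/998 ≈ 1.419 — close to the ISO √2 ≈ 1.414.
In the B-series (B0 = 1000 × 1414 mm): B0 = 1000 × 1414 mm.
Off by 4 mm total — nearest standard size.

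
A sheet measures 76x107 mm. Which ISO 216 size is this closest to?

Aspect ratio 107/76 ≈ 1.408 — close to the ISO √2 ≈ 1.414.
In the A-series (A0 area = 1 m²): A7 = 74 × 105 mm.
Off by 4 mm total — nearest standard size.

A7 (74 × 105 mm)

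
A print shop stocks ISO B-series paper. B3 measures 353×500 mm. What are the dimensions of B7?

88 × 125 mm

B4: ⌊500/2⌋ × 353 = 250 × 353 mm
B5: ⌊353/2⌋ × 250 = 176 × 250 mm
B6: ⌊250/2⌋ × 176 = 125 × 176 mm
B7: ⌊176/2⌋ × 125 = 88 × 125 mm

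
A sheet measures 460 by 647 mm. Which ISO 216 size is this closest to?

C2 (458 × 648 mm)

Aspect ratio 647/460 ≈ 1.407 — close to the ISO √2 ≈ 1.414.
In the C-series (envelope sizes, between A and B): C2 = 458 × 648 mm.
Off by 3 mm total — nearest standard size.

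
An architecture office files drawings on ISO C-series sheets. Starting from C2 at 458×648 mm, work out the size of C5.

C3: ⌊648/2⌋ × 458 = 324 × 458 mm
C4: ⌊458/2⌋ × 324 = 229 × 324 mm
C5: ⌊324/2⌋ × 229 = 162 × 229 mm

162 × 229 mm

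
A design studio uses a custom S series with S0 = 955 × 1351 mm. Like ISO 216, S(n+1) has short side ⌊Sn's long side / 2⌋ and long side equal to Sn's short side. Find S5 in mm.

S1: ⌊1351/2⌋ × 955 = 675 × 955 mm
S2: ⌊955/2⌋ × 675 = 477 × 675 mm
S3: ⌊675/2⌋ × 477 = 337 × 477 mm
S4: ⌊477/2⌋ × 337 = 238 × 337 mm
S5: ⌊337/2⌋ × 238 = 168 × 238 mm

168 × 238 mm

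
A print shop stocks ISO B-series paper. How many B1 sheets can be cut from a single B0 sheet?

2

Each ISO step halves the sheet: 1 × B0 → 2 × B1
From B0 to B1 is 1 halving step: 2^1 = 2.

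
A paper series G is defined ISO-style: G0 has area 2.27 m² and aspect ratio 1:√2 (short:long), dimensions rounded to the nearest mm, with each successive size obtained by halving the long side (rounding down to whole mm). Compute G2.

Let G0's short side be w mm. w · w√2 = 2.27 m² = 2,270,000 mm², so w ≈ 1266.9 mm and w√2 ≈ 1791.7 mm → G0 = 1267 × 1792 mm.
G1: ⌊1792/2⌋ × 1267 = 896 × 1267 mm
G2: ⌊1267/2⌋ × 896 = 633 × 896 mm

633 × 896 mm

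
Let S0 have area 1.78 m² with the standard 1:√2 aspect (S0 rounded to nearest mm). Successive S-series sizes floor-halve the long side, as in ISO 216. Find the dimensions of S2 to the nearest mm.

561 × 793 mm

Let S0's short side be w mm. w · w√2 = 1.78 m² = 1,780,000 mm², so w ≈ 1121.9 mm and w√2 ≈ 1586.6 mm → S0 = 1122 × 1587 mm.
S1: ⌊1587/2⌋ × 1122 = 793 × 1122 mm
S2: ⌊1122/2⌋ × 793 = 561 × 793 mm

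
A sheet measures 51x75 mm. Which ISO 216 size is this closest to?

Aspect ratio 75/51 ≈ 1.471 (ISO target is √2 ≈ 1.414).
In the A-series (A0 area = 1 m²): A8 = 52 × 74 mm.
Off by 2 mm total — nearest standard size.

A8 (52 × 74 mm)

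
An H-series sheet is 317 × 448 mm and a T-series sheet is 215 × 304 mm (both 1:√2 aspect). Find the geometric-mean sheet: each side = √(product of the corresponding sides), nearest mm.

Short side: √(317 · 215) = √68155 ≈ 261.1 → 261 mm
Long side: √(448 · 304) = √136192 ≈ 369.0 → 369 mm

261 × 369 mm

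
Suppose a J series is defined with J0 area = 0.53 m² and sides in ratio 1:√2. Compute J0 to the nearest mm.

Let the short side be w mm. Then w · w√2 = 0.53 m² = 530,000 mm².
w² = 530,000/√2, so w ≈ 612.2 mm; long side = w√2 ≈ 865.8 mm.

612 × 866 mm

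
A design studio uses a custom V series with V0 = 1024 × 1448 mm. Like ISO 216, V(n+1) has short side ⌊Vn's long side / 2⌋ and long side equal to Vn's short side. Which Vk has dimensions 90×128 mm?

V0: 1024 × 1448 mm
V1: 724 × 1024 mm
V2: 512 × 724 mm
V3: 362 × 512 mm
V4: 256 × 362 mm
V5: 181 × 256 mm
V6: 128 × 181 mm
V7: 90 × 128 mm
V8: 64 × 90 mm
→ matches V7.

V7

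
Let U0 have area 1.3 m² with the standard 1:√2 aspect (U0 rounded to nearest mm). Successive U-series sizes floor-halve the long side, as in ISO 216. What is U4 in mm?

239 × 339 mm

Let U0's short side be w mm. w · w√2 = 1.3 m² = 1,300,000 mm², so w ≈ 958.8 mm and w√2 ≈ 1355.9 mm → U0 = 959 × 1356 mm.
U1: ⌊1356/2⌋ × 959 = 678 × 959 mm
U2: ⌊959/2⌋ × 678 = 479 × 678 mm
U3: ⌊678/2⌋ × 479 = 339 × 479 mm
U4: ⌊479/2⌋ × 339 = 239 × 339 mm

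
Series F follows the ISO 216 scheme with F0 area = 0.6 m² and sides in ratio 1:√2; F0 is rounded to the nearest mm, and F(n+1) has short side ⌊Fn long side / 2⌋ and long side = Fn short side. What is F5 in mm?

115 × 162 mm

Let F0's short side be w mm. w · w√2 = 0.6 m² = 600,000 mm², so w ≈ 651.4 mm and w√2 ≈ 921.2 mm → F0 = 651 × 921 mm.
F1: ⌊921/2⌋ × 651 = 460 × 651 mm
F2: ⌊651/2⌋ × 460 = 325 × 460 mm
F3: ⌊460/2⌋ × 325 = 230 × 325 mm
F4: ⌊325/2⌋ × 230 = 162 × 230 mm
F5: ⌊230/2⌋ × 162 = 115 × 162 mm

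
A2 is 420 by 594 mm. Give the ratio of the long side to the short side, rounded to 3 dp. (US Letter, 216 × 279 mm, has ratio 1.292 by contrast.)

1.414

594 / 420 = 1.414
Matches √2 ≈ 1.414 — the ISO 216 defining ratio.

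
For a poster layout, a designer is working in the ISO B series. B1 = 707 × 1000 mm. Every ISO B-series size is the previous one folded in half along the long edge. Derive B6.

B2: ⌊1000/2⌋ × 707 = 500 × 707 mm
B3: ⌊707/2⌋ × 500 = 353 × 500 mm
B4: ⌊500/2⌋ × 353 = 250 × 353 mm
B5: ⌊353/2⌋ × 250 = 176 × 250 mm
B6: ⌊250/2⌋ × 176 = 125 × 176 mm

125 × 176 mm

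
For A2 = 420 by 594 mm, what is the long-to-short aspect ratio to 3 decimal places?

1.414

594 / 420 = 1.414
Matches √2 ≈ 1.414 — the ISO 216 defining ratio.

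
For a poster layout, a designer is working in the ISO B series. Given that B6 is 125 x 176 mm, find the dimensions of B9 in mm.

B7: ⌊176/2⌋ × 125 = 88 × 125 mm
B8: ⌊125/2⌋ × 88 = 62 × 88 mm
B9: ⌊88/2⌋ × 62 = 44 × 62 mm

44 × 62 mm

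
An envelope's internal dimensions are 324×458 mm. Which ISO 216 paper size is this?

Aspect ratio 458/324 ≈ 1.414 — close to the ISO √2 ≈ 1.414.
In the C-series (envelope sizes, between A and B): C3 = 324 × 458 mm.

C3 (324 × 458 mm)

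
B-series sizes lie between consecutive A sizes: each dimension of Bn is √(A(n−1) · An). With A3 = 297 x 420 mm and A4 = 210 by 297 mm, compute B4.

Short side: √(297 · 210) = √62370 ≈ 249.7 → 250 mm
Long side: √(420 · 297) = √124740 ≈ 353.2 → 353 mm

250 × 353 mm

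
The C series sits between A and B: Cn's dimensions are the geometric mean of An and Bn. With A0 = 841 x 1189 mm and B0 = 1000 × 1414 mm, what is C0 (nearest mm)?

917 × 1297 mm

Short side: √(841 · 1000) = √841000 ≈ 917.1 → 917 mm
Long side: √(1189 · 1414) = √1681246 ≈ 1296.6 → 1297 mm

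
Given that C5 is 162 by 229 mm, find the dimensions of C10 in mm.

28 × 40 mm

C6: ⌊229/2⌋ × 162 = 114 × 162 mm
C7: ⌊162/2⌋ × 114 = 81 × 114 mm
C8: ⌊114/2⌋ × 81 = 57 × 81 mm
C9: ⌊81/2⌋ × 57 = 40 × 57 mm
C10: ⌊57/2⌋ × 40 = 28 × 40 mm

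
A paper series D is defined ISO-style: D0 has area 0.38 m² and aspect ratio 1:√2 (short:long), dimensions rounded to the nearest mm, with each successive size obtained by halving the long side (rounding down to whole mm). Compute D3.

183 × 259 mm

Let D0's short side be w mm. w · w√2 = 0.38 m² = 380,000 mm², so w ≈ 518.4 mm and w√2 ≈ 733.1 mm → D0 = 518 × 733 mm.
D1: ⌊733/2⌋ × 518 = 366 × 518 mm
D2: ⌊518/2⌋ × 366 = 259 × 366 mm
D3: ⌊366/2⌋ × 259 = 183 × 259 mm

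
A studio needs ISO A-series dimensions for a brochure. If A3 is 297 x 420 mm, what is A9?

37 × 52 mm

A4: ⌊420/2⌋ × 297 = 210 × 297 mm
A5: ⌊297/2⌋ × 210 = 148 × 210 mm
A6: ⌊210/2⌋ × 148 = 105 × 148 mm
A7: ⌊148/2⌋ × 105 = 74 × 105 mm
A8: ⌊105/2⌋ × 74 = 52 × 74 mm
A9: ⌊74/2⌋ × 52 = 37 × 52 mm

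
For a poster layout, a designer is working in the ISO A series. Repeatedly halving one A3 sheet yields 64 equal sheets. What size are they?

A9

64 = 2^6, so 6 halving steps.
A3 → A4 → … → A9 after 6 steps.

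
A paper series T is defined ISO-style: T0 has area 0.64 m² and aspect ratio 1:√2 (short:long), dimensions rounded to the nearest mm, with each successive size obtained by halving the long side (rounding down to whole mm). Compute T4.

Let T0's short side be w mm. w · w√2 = 0.64 m² = 640,000 mm², so w ≈ 672.7 mm and w√2 ≈ 951.4 mm → T0 = 673 × 951 mm.
T1: ⌊951/2⌋ × 673 = 475 × 673 mm
T2: ⌊673/2⌋ × 475 = 336 × 475 mm
T3: ⌊475/2⌋ × 336 = 237 × 336 mm
T4: ⌊336/2⌋ × 237 = 168 × 237 mm

168 × 237 mm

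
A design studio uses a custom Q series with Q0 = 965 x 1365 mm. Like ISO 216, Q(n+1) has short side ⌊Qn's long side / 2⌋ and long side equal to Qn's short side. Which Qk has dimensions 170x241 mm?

Q0: 965 × 1365 mm
Q1: 682 × 965 mm
Q2: 482 × 682 mm
Q3: 341 × 482 mm
Q4: 241 × 341 mm
Q5: 170 × 241 mm
Q6: 120 × 170 mm
→ matches Q5.

Q5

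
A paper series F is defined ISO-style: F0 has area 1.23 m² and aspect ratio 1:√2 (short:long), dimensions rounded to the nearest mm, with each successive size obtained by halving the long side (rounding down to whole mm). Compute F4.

Let F0's short side be w mm. w · w√2 = 1.23 m² = 1,230,000 mm², so w ≈ 932.6 mm and w√2 ≈ 1318.9 mm → F0 = 933 × 1319 mm.
F1: ⌊1319/2⌋ × 933 = 659 × 933 mm
F2: ⌊933/2⌋ × 659 = 466 × 659 mm
F3: ⌊659/2⌋ × 466 = 329 × 466 mm
F4: ⌊466/2⌋ × 329 = 233 × 329 mm

233 × 329 mm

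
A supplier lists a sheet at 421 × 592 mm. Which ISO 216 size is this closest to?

Aspect ratio 592/421 ≈ 1.406 — close to the ISO √2 ≈ 1.414.
In the A-series (A0 area = 1 m²): A2 = 420 × 594 mm.
Off by 3 mm total — nearest standard size.

A2 (420 × 594 mm)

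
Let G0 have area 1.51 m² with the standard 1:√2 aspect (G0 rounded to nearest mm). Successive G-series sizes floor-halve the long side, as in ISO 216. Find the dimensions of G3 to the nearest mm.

Let G0's short side be w mm. w · w√2 = 1.51 m² = 1,510,000 mm², so w ≈ 1033.3 mm and w√2 ≈ 1461.3 mm → G0 = 1033 × 1461 mm.
G1: ⌊1461/2⌋ × 1033 = 730 × 1033 mm
G2: ⌊1033/2⌋ × 730 = 516 × 730 mm
G3: ⌊730/2⌋ × 516 = 365 × 516 mm

365 × 516 mm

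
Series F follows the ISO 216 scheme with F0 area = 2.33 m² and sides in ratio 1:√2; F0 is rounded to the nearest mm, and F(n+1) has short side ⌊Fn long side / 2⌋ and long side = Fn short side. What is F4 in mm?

321 × 453 mm

Let F0's short side be w mm. w · w√2 = 2.33 m² = 2,330,000 mm², so w ≈ 1283.6 mm and w√2 ≈ 1815.2 mm → F0 = 1284 × 1815 mm.
F1: ⌊1815/2⌋ × 1284 = 907 × 1284 mm
F2: ⌊1284/2⌋ × 907 = 642 × 907 mm
F3: ⌊907/2⌋ × 642 = 453 × 642 mm
F4: ⌊642/2⌋ × 453 = 321 × 453 mm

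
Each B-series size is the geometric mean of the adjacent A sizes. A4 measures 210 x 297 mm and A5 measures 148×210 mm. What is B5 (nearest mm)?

176 × 250 mm

Short side: √(210 · 148) = √31080 ≈ 176.3 → 176 mm
Long side: √(297 · 210) = √62370 ≈ 249.7 → 250 mm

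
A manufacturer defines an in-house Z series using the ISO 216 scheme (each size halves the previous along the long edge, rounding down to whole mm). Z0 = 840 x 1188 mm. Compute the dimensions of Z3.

Z1: ⌊1188/2⌋ × 840 = 594 × 840 mm
Z2: ⌊840/2⌋ × 594 = 420 × 594 mm
Z3: ⌊594/2⌋ × 420 = 297 × 420 mm

297 × 420 mm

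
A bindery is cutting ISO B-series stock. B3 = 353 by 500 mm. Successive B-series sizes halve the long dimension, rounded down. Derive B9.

B4: ⌊500/2⌋ × 353 = 250 × 353 mm
B5: ⌊353/2⌋ × 250 = 176 × 250 mm
B6: ⌊250/2⌋ × 176 = 125 × 176 mm
B7: ⌊176/2⌋ × 125 = 88 × 125 mm
B8: ⌊125/2⌋ × 88 = 62 × 88 mm
B9: ⌊88/2⌋ × 62 = 44 × 62 mm

44 × 62 mm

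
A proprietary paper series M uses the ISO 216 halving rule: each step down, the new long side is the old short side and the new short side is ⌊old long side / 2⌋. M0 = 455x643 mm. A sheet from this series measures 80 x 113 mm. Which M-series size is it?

M0: 455 × 643 mm
M1: 321 × 455 mm
M2: 227 × 321 mm
M3: 160 × 227 mm
M4: 113 × 160 mm
M5: 80 × 113 mm
M6: 56 × 80 mm
→ matches M5.

M5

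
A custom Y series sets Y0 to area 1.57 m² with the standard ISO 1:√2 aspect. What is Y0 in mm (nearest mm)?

1054 × 1490 mm

Let the short side be w mm. Then w · w√2 = 1.57 m² = 1,570,000 mm².
w² = 1,570,000/√2, so w ≈ 1053.6 mm; long side = w√2 ≈ 1490.1 mm.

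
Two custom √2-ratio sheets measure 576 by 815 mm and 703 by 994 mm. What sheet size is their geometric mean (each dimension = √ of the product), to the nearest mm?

636 × 900 mm

Short side: √(576 · 703) = √404928 ≈ 636.3 → 636 mm
Long side: √(815 · 994) = √810110 ≈ 900.1 → 900 mm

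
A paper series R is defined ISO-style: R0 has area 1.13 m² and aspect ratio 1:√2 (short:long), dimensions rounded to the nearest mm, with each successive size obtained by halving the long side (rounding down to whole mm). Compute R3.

316 × 447 mm

Let R0's short side be w mm. w · w√2 = 1.13 m² = 1,130,000 mm², so w ≈ 893.9 mm and w√2 ≈ 1264.1 mm → R0 = 894 × 1264 mm.
R1: ⌊1264/2⌋ × 894 = 632 × 894 mm
R2: ⌊894/2⌋ × 632 = 447 × 632 mm
R3: ⌊632/2⌋ × 447 = 316 × 447 mm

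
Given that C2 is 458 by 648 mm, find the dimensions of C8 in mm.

C3: ⌊648/2⌋ × 458 = 324 × 458 mm
C4: ⌊458/2⌋ × 324 = 229 × 324 mm
C5: ⌊324/2⌋ × 229 = 162 × 229 mm
C6: ⌊229/2⌋ × 162 = 114 × 162 mm
C7: ⌊162/2⌋ × 114 = 81 × 114 mm
C8: ⌊114/2⌋ × 81 = 57 × 81 mm

57 × 81 mm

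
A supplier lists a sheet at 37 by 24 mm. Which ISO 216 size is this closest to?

Aspect ratio 37/24 ≈ 1.542 (ISO target is √2 ≈ 1.414).
In the A-series (A0 area = 1 m²): A10 = 26 × 37 mm.
Off by 2 mm total — nearest standard size.

A10 (26 × 37 mm)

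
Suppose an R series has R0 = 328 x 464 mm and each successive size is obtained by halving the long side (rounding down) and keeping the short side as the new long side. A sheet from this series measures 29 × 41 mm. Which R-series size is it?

R0: 328 × 464 mm
R1: 232 × 328 mm
R2: 164 × 232 mm
R3: 116 × 164 mm
R4: 82 × 116 mm
R5: 58 × 82 mm
R6: 41 × 58 mm
R7: 29 × 41 mm
R8: 20 × 29 mm
→ matches R7.

R7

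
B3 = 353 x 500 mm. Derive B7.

B4: ⌊500/2⌋ × 353 = 250 × 353 mm
B5: ⌊353/2⌋ × 250 = 176 × 250 mm
B6: ⌊250/2⌋ × 176 = 125 × 176 mm
B7: ⌊176/2⌋ × 125 = 88 × 125 mm

88 × 125 mm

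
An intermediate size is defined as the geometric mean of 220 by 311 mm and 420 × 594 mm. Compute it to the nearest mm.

Short side: √(220 · 420) = √92400 ≈ 304.0 → 304 mm
Long side: √(311 · 594) = √184734 ≈ 429.8 → 430 mm

304 × 430 mm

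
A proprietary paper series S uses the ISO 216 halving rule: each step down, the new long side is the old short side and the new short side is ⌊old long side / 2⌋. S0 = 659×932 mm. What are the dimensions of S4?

S1 = 466 × 659 mm (from S0 by 1 halving).
S2: ⌊659/2⌋ × 466 = 329 × 466 mm
S3: ⌊466/2⌋ × 329 = 233 × 329 mm
S4: ⌊329/2⌋ × 233 = 164 × 233 mm

164 × 233 mm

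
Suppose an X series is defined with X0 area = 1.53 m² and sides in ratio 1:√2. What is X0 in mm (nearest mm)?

1040 × 1471 mm

Let the short side be w mm. Then w · w√2 = 1.53 m² = 1,530,000 mm².
w² = 1,530,000/√2, so w ≈ 1040.1 mm; long side = w√2 ≈ 1471.0 mm.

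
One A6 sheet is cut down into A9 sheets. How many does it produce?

Each ISO step halves the sheet: 1 × A6 → 2 × A7 → 4 × A8 → 8 × A9
From A6 to A9 is 3 halving steps: 2^3 = 8.

8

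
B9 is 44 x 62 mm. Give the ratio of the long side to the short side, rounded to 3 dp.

62 / 44 = 1.409
ISO 216 targets √2 ≈ 1.414; the -0.005 deviation is from mm rounding.

1.409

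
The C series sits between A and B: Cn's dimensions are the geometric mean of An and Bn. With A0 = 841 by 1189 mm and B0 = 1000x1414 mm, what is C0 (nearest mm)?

Short side: √(841 · 1000) = √841000 ≈ 917.1 → 917 mm
Long side: √(1189 · 1414) = √1681246 ≈ 1296.6 → 1297 mm

917 × 1297 mm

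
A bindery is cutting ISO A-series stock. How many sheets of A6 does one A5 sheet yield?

2

Each ISO step halves the sheet: 1 × A5 → 2 × A6
From A5 to A6 is 1 halving step: 2^1 = 2.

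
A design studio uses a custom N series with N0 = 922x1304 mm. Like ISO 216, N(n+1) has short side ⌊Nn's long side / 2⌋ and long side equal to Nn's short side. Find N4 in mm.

230 × 326 mm

N1: ⌊1304/2⌋ × 922 = 652 × 922 mm
N2: ⌊922/2⌋ × 652 = 461 × 652 mm
N3: ⌊652/2⌋ × 461 = 326 × 461 mm
N4: ⌊461/2⌋ × 326 = 230 × 326 mm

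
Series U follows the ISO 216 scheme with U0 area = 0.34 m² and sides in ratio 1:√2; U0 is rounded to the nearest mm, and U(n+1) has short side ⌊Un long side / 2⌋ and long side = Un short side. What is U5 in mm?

86 × 122 mm

Let U0's short side be w mm. w · w√2 = 0.34 m² = 340,000 mm², so w ≈ 490.3 mm and w√2 ≈ 693.4 mm → U0 = 490 × 693 mm.
U1: ⌊693/2⌋ × 490 = 346 × 490 mm
U2: ⌊490/2⌋ × 346 = 245 × 346 mm
U3: ⌊346/2⌋ × 245 = 173 × 245 mm
U4: ⌊245/2⌋ × 173 = 122 × 173 mm
U5: ⌊173/2⌋ × 122 = 86 × 122 mm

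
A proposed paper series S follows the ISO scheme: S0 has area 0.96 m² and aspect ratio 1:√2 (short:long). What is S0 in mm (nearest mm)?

824 × 1165 mm

Let the short side be w mm. Then w · w√2 = 0.96 m² = 960,000 mm².
w² = 960,000/√2, so w ≈ 823.9 mm; long side = w√2 ≈ 1165.2 mm.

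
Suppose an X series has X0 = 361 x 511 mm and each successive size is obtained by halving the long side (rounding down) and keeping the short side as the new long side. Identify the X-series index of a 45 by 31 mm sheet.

X0: 361 × 511 mm
X1: 255 × 361 mm
X2: 180 × 255 mm
X3: 127 × 180 mm
X4: 90 × 127 mm
X5: 63 × 90 mm
X6: 45 × 63 mm
X7: 31 × 45 mm
X8: 22 × 31 mm
→ matches X7.

X7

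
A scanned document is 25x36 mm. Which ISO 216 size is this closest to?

Aspect ratio 36/25 ≈ 1.440 (ISO target is √2 ≈ 1.414).
In the A-series (A0 area = 1 m²): A10 = 26 × 37 mm.
Off by 2 mm total — nearest standard size.

A10 (26 × 37 mm)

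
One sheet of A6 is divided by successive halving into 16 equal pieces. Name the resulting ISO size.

A10

16 = 2^4, so 4 halving steps.
A6 → A7 → … → A10 after 4 steps.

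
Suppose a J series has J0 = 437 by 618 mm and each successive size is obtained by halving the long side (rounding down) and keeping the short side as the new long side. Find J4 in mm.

J1: ⌊618/2⌋ × 437 = 309 × 437 mm
J2: ⌊437/2⌋ × 309 = 218 × 309 mm
J3: ⌊309/2⌋ × 218 = 154 × 218 mm
J4: ⌊218/2⌋ × 154 = 109 × 154 mm

109 × 154 mm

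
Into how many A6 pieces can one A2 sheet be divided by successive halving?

16

Each ISO step halves the sheet: 1 × A2 → 2 × A3 → 4 × A4 → 8 × A5 → …
From A2 to A6 is 4 halving steps: 2^4 = 16.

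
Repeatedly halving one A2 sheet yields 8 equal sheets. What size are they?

8 = 2^3, so 3 halving steps.
A2 → A3 → … → A5 after 3 steps.

A5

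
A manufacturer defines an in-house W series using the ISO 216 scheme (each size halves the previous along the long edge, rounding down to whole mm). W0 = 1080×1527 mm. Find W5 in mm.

190 × 270 mm

W1: ⌊1527/2⌋ × 1080 = 763 × 1080 mm
W2: ⌊1080/2⌋ × 763 = 540 × 763 mm
W3: ⌊763/2⌋ × 540 = 381 × 540 mm
W4: ⌊540/2⌋ × 381 = 270 × 381 mm
W5: ⌊381/2⌋ × 270 = 190 × 270 mm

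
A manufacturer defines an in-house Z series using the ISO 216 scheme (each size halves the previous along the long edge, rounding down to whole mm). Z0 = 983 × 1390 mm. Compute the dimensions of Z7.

Z1 = 695 × 983 mm (from Z0 by 1 halving).
Z2: ⌊983/2⌋ × 695 = 491 × 695 mm
Z3: ⌊695/2⌋ × 491 = 347 × 491 mm
Z4: ⌊491/2⌋ × 347 = 245 × 347 mm
Z5: ⌊347/2⌋ × 245 = 173 × 245 mm
Z6: ⌊245/2⌋ × 173 = 122 × 173 mm
Z7: ⌊173/2⌋ × 122 = 86 × 122 mm

86 × 122 mm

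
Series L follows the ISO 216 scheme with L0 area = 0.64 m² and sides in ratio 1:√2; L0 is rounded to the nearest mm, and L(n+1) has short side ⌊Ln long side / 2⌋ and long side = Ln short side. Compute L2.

Let L0's short side be w mm. w · w√2 = 0.64 m² = 640,000 mm², so w ≈ 672.7 mm and w√2 ≈ 951.4 mm → L0 = 673 × 951 mm.
L1: ⌊951/2⌋ × 673 = 475 × 673 mm
L2: ⌊673/2⌋ × 475 = 336 × 475 mm

336 × 475 mm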